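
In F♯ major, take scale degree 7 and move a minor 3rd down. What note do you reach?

C##

Scale degree 7 of F# major is E#.
A minor third (3 semitones) below E# lands on the letter C, giving C##.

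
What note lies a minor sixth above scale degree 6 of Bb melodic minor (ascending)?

Scale degree 6 of Bb melodic minor (ascending) is G.
A minor sixth (8 semitones) above G lands on the letter E, giving Eb.

Eb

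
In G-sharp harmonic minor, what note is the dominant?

D#

Degree 5 takes the letter 4 steps above G, which is D.
In harmonic minor, degree 5 sits 7 semitones above the tonic. G# + 7 semitones is pitch class 3, spelled on D as D#.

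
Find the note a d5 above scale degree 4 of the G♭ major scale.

Scale degree 4 of Gb major is Cb.
A diminished fifth (6 semitones) above Cb lands on the letter G, giving Gbb.

Gbb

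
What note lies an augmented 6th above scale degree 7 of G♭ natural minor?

D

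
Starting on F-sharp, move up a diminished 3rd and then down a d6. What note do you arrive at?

C#

A diminished third up from F# is Ab (letter A, 2 semitones up).
A diminished sixth down from Ab is C# (letter C, 7 semitones down).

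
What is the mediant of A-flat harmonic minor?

Cb

The Ab harmonic minor scale runs Ab Bb Cb Db Eb Fb G.
Degree 3 is Cb.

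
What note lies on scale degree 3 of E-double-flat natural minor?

Degree 3 takes the letter 2 steps above E, which is G.
In natural minor, degree 3 sits 3 semitones above the tonic. Ebb + 3 semitones is pitch class 5, spelled on G as Gbb.

Gbb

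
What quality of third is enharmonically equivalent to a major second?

A major second spans 2 semitones.
A third spanning 2 semitones is diminished (the major third is 4).

diminished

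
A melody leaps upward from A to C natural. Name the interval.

The letter names run A→C, a span of 2 letter steps, so the interval is some kind of third.
A to C is 3 semitones. A major third is 4, so 3 makes it minor.

minor third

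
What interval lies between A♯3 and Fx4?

major sixth

The letter names run A→F, a span of 5 letter steps, so the interval is some kind of sixth.
A# to F## is 9 semitones. A major sixth is 9, so 9 makes it major.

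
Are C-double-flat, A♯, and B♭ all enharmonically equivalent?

Yes

Cbb = pitch class 10 and A# = pitch class 10 and Bb = pitch class 10 — the same pitch class, so they are enharmonic equivalents.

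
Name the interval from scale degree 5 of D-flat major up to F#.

augmented sixth

Scale degree 5 of Db major is Ab.
Ab up to F#: letters A→F make it a sixth; 10 semitones makes it augmented.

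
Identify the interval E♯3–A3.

diminished fourth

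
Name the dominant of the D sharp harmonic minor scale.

The D# harmonic minor scale runs D# E# F# G# A# B C##.
Degree 5 is A#.

A#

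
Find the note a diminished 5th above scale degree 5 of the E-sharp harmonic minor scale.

Scale degree 5 of E# harmonic minor is B#.
A diminished fifth (6 semitones) above B# lands on the letter F, giving F#.

F#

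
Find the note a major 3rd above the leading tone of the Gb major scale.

A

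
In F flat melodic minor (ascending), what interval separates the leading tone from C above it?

The leading tone of Fb melodic minor (ascending) is Eb.
Eb up to C: letters E→C make it a sixth; 9 semitones makes it major.

major sixth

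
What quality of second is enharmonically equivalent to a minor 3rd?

A minor third spans 3 semitones.
A second spanning 3 semitones is augmented (the major second is 2).

augmented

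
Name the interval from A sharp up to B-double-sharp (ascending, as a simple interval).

augmented second

Counting letters A–B gives a second.
A#→B## = 3 semitones, 1 wider than the major second (2), so augmented.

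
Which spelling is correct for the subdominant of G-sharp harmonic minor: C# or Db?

Each scale degree takes a distinct letter name. Degree 4 of a scale on G must use the letter C.
C# and Db are enharmonically the same pitch, but only C# uses the letter C, so it is the correct spelling here.

C#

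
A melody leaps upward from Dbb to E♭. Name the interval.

augmented second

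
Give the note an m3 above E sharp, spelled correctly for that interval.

A third above E lands on the letter G.
A minor third spans 3 semitones, so E# moves to pitch class 8. On the letter G that is G#.

G#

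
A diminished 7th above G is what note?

Fb

G up a major seventh is F#, so the target letter is F.
From G, a diminished seventh is 9 semitones up: Fb.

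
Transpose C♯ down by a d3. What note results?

A##

C down a major third is Ab, so the target letter is A.
From C#, a diminished third is 2 semitones down: A##.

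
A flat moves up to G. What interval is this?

Counting letters A–B–C–D–E–F–G gives a seventh.
Ab→G = 11 semitones, exactly the major seventh.

major seventh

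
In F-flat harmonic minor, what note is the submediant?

The Fb harmonic minor scale runs Fb Gb Abb Bbb Cb Dbb Eb.
Degree 6 is Dbb.

Dbb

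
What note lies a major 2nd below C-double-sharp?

B#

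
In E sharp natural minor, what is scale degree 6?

C#

The E# natural minor scale runs E# F## G# A# B# C# D#.
Degree 6 is C#.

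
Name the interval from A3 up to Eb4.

diminished fifth

Counting letters A–B–C–D–E gives a fifth.
A→Eb = 6 semitones, 1 narrower than the perfect fifth (7), so diminished.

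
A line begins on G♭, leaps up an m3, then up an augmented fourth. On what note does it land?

Eb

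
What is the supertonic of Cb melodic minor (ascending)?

Db

Degree 2 takes the letter 1 step above C, which is D.
In melodic minor (ascending), degree 2 sits 2 semitones above the tonic. Cb + 2 semitones is pitch class 1, spelled on D as Db.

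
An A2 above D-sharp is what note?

E##

A second above D lands on the letter E.
An augmented second spans 3 semitones, so D# moves to pitch class 6. On the letter E that is E##.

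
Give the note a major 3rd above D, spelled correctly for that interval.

A third above D lands on the letter F.
A major third spans 4 semitones, so D moves to pitch class 6. On the letter F that is F#.

F#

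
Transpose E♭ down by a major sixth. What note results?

A sixth below E lands on the letter G.
A major sixth spans 9 semitones, so Eb moves to pitch class 6. On the letter G that is Gb.

Gb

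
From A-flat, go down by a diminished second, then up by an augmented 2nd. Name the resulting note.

A##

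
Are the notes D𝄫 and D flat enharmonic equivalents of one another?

No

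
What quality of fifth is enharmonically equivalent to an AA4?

perfect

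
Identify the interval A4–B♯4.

The letter names run A→B, a span of 1 letter step, so the interval is some kind of second.
A to B# is 3 semitones. A major second is 2, so 3 makes it augmented.

augmented second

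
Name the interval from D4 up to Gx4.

Counting letters D–E–F–G gives a fourth.
D→G## = 7 semitones, 2 wider than the perfect fourth (5), so doubly augmented.

doubly augmented fourth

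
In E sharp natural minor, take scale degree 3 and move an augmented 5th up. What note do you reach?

D##

Scale degree 3 of E# natural minor is G#.
An augmented fifth (8 semitones) above G# lands on the letter D, giving D##.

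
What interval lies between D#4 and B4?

Counting letters D–E–F–G–A–B gives a sixth.
D#→B = 8 semitones, 1 narrower than the major sixth (9), so minor.

minor sixth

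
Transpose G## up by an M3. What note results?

B##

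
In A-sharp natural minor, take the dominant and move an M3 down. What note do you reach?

The dominant of A# natural minor is E#.
A major third (4 semitones) below E# lands on the letter C, giving C#.

C#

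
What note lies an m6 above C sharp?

C up a major sixth is A, so the target letter is A.
From C#, a minor sixth is 8 semitones up: A.

A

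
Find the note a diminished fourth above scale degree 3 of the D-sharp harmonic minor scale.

Bb

Scale degree 3 of D# harmonic minor is F#.
A diminished fourth (4 semitones) above F# lands on the letter B, giving Bb.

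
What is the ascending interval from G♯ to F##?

Counting letters G–A–B–C–D–E–F gives a seventh.
G#→F## = 11 semitones, exactly the major seventh.

major seventh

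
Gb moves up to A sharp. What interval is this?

doubly augmented second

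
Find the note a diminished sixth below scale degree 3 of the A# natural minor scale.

E##

Scale degree 3 of A# natural minor is C#.
A diminished sixth (7 semitones) below C# lands on the letter E, giving E##.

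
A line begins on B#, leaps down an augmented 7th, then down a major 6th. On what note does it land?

Eb

An augmented seventh down from B# is C (letter C, 12 semitones down).
A major sixth down from C is Eb (letter E, 9 semitones down).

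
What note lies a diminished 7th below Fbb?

A seventh below F lands on the letter G.
A diminished seventh spans 9 semitones, so Fbb moves to pitch class 6. On the letter G that is Gb.

Gb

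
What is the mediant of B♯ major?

D##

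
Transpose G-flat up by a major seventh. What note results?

A seventh above G lands on the letter F.
A major seventh spans 11 semitones, so Gb moves to pitch class 5. On the letter F that is F.

F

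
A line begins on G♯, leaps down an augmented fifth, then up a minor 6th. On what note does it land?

An augmented fifth down from G# is C (letter C, 8 semitones down).
A minor sixth up from C is Ab (letter A, 8 semitones up).

Ab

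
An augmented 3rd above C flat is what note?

C up a major third is E, so the target letter is E.
From Cb, an augmented third is 5 semitones up: E.

E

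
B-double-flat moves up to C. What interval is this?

Counting letters B–C gives a second.
Bbb→C = 3 semitones, 1 wider than the major second (2), so augmented.

augmented second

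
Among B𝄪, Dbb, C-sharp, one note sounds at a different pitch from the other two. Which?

Dbb

In 12-tone equal temperament, enharmonic equivalents share a pitch class. B## is pitch class 1; Dbb is pitch class 0; C# is pitch class 1.
B## and C# share pitch class 1, while Dbb is pitch class 0.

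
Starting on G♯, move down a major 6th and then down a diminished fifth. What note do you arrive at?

E#

A major sixth down from G# is B (letter B, 9 semitones down).
A diminished fifth down from B is E# (letter E, 6 semitones down).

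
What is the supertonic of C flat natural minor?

Db

Degree 2 takes the letter 1 step above C, which is D.
In natural minor, degree 2 sits 2 semitones above the tonic. Cb + 2 semitones is pitch class 1, spelled on D as Db.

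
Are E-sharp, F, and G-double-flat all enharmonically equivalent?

Yes

E# is pitch class 5; F is pitch class 5; Gbb is pitch class 5.
All spellings map to pitch class 5, so they are enharmonically equivalent.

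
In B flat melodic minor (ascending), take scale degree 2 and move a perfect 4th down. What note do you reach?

Scale degree 2 of Bb melodic minor (ascending) is C.
A perfect fourth (5 semitones) below C lands on the letter G, giving G.

G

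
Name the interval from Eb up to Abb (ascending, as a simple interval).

The letter names run E→A, a span of 3 letter steps, so the interval is some kind of fourth.
Eb to Abb is 4 semitones. A perfect fourth is 5, so 4 makes it diminished.

diminished fourth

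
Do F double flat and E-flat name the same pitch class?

Fbb is pitch class 3; Eb is pitch class 3.
All spellings map to pitch class 3, so they are enharmonically equivalent.

Yes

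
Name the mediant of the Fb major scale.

The Fb major scale runs Fb Gb Ab Bbb Cb Db Eb.
Degree 3 is Ab.

Ab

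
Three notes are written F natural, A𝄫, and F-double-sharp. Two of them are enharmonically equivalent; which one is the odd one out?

In 12-tone equal temperament, enharmonic equivalents share a pitch class. F is pitch class 5; Abb is pitch class 7; F## is pitch class 7.
Abb and F## share pitch class 7, while F is pitch class 5.

F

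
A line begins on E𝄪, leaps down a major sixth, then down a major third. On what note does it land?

E#

A major sixth down from E## is G## (letter G, 9 semitones down).
A major third down from G## is E# (letter E, 4 semitones down).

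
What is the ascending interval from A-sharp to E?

diminished fifth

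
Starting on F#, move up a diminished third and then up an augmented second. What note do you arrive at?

B

A diminished third up from F# is Ab (letter A, 2 semitones up).
An augmented second up from Ab is B (letter B, 3 semitones up).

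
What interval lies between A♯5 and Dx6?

augmented fourth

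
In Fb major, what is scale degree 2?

Gb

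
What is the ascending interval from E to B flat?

diminished fifth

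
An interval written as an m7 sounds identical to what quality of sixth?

A minor seventh spans 10 semitones.
A sixth spanning 10 semitones is augmented (the major sixth is 9).

augmented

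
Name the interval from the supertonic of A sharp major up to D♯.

minor third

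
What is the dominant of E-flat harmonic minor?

Bb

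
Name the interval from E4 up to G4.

minor third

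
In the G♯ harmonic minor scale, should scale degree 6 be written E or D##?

E

Each scale degree takes a distinct letter name. Degree 6 of a scale on G must use the letter E.
E and D## are enharmonically the same pitch, but only E uses the letter E, so it is the correct spelling here.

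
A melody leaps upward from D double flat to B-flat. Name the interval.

Counting letters D–E–F–G–A–B gives a sixth.
Dbb→Bb = 10 semitones, 1 wider than the major sixth (9), so augmented.

augmented sixth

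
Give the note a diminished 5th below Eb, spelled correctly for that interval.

A

A fifth below E lands on the letter A.
A diminished fifth spans 6 semitones, so Eb moves to pitch class 9. On the letter A that is A.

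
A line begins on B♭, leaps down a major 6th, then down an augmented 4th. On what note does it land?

Abb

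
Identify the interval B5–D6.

Counting letters B–C–D gives a third.
B→D = 3 semitones, 1 narrower than the major third (4), so minor.

minor third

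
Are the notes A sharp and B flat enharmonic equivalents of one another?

A# = pitch class 10 and Bb = pitch class 10 — the same pitch class, so they are enharmonic equivalents.

Yes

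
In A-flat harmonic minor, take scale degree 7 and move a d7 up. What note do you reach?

Fb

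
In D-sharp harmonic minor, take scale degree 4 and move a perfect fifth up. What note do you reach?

Scale degree 4 of D# harmonic minor is G#.
A perfect fifth (7 semitones) above G# lands on the letter D, giving D#.

D#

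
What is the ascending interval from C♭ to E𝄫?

minor third

The letter names run C→E, a span of 2 letter steps, so the interval is some kind of third.
Cb to Ebb is 3 semitones. A major third is 4, so 3 makes it minor.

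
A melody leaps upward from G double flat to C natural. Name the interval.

doubly augmented fourth

The letter names run G→C, a span of 3 letter steps, so the interval is some kind of fourth.
Gbb to C is 7 semitones. A perfect fourth is 5, so 7 makes it doubly augmented.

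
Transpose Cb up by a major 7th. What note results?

C up a major seventh is B, so the target letter is B.
From Cb, a major seventh is 11 semitones up: Bb.

Bb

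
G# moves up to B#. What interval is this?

The letter names run G→B, a span of 2 letter steps, so the interval is some kind of third.
G# to B# is 4 semitones. A major third is 4, so 4 makes it major.

major third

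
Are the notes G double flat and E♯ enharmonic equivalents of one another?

Yes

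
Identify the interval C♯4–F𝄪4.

Counting letters C–D–E–F gives a fourth.
C#→F## = 6 semitones, 1 wider than the perfect fourth (5), so augmented.

augmented fourth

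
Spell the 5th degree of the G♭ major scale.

Degree 5 takes the letter 4 steps above G, which is D.
In major, degree 5 sits 7 semitones above the tonic. Gb + 7 semitones is pitch class 1, spelled on D as Db.

Db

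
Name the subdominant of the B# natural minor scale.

E#

Degree 4 takes the letter 3 steps above B, which is E.
In natural minor, degree 4 sits 5 semitones above the tonic. B# + 5 semitones is pitch class 5, spelled on E as E#.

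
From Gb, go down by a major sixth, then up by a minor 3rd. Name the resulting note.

Dbb

A major sixth down from Gb is Bbb (letter B, 9 semitones down).
A minor third up from Bbb is Dbb (letter D, 3 semitones up).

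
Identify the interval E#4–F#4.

minor second

Counting letters E–F gives a second.
E#→F# = 1 semitone, 1 narrower than the major second (2), so minor.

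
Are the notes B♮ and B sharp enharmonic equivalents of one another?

Two spellings are enharmonically equivalent only if they share a pitch class.
Here B → 11, B# → 0; 0 ≠ 11, so they are not.

No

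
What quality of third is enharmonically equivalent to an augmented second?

An augmented second spans 3 semitones.
A third spanning 3 semitones is minor (the major third is 4).

minor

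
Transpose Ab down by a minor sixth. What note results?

C

A sixth below A lands on the letter C.
A minor sixth spans 8 semitones, so Ab moves to pitch class 0. On the letter C that is C.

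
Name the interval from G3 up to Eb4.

minor sixth

Counting letters G–A–B–C–D–E gives a sixth.
G→Eb = 8 semitones, 1 narrower than the major sixth (9), so minor.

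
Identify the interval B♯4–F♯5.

diminished fifth

The letter names run B→F, a span of 4 letter steps, so the interval is some kind of fifth.
B# to F# is 6 semitones. A perfect fifth is 7, so 6 makes it diminished.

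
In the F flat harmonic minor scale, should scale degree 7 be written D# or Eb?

Eb

Each scale degree takes a distinct letter name. Degree 7 of a scale on F must use the letter E.
Eb and D# are enharmonically the same pitch, but only Eb uses the letter E, so it is the correct spelling here.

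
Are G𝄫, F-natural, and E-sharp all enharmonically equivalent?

Gbb is pitch class 5; F is pitch class 5; E# is pitch class 5.
All spellings map to pitch class 5, so they are enharmonically equivalent.

Yes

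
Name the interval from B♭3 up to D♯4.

augmented third

The letter names run B→D, a span of 2 letter steps, so the interval is some kind of third.
Bb to D# is 5 semitones. A major third is 4, so 5 makes it augmented.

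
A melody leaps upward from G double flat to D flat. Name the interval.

augmented fifth

The letter names run G→D, a span of 4 letter steps, so the interval is some kind of fifth.
Gbb to Db is 8 semitones. A perfect fifth is 7, so 8 makes it augmented.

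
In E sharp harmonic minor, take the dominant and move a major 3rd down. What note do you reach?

G#

The dominant of E# harmonic minor is B#.
A major third (4 semitones) below B# lands on the letter G, giving G#.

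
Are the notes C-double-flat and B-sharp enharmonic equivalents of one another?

No

Cbb is pitch class 10; B# is pitch class 0.
The pitch classes differ (10 vs. 0), so they are not enharmonic equivalents.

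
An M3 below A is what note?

F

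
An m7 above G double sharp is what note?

F##

G up a major seventh is F#, so the target letter is F.
From G##, a minor seventh is 10 semitones up: F##.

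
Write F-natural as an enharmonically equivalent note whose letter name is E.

Plain E sits 1 semitone below F, so on the letter E the same pitch needs a sharp: E#.

E#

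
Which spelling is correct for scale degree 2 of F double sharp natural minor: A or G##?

Each scale degree takes a distinct letter name. Degree 2 of a scale on F must use the letter G.
G## and A are enharmonically the same pitch, but only G## uses the letter G, so it is the correct spelling here.

G##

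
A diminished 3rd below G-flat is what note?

E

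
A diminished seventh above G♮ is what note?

A seventh above G lands on the letter F.
A diminished seventh spans 9 semitones, so G moves to pitch class 4. On the letter F that is Fb.

Fb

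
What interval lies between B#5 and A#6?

The letter names run B→A, a span of 6 letter steps, so the interval is some kind of seventh.
B# to A# is 10 semitones. A major seventh is 11, so 10 makes it minor.

minor seventh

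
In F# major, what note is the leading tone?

The F# major scale runs F# G# A# B C# D# E#.
Degree 7 is E#.

E#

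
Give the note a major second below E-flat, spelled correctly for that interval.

Db

A second below E lands on the letter D.
A major second spans 2 semitones, so Eb moves to pitch class 1. On the letter D that is Db.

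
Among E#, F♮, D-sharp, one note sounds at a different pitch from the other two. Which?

In 12-tone equal temperament, enharmonic equivalents share a pitch class. E# is pitch class 5; F is pitch class 5; D# is pitch class 3.
E# and F share pitch class 5, while D# is pitch class 3.

D#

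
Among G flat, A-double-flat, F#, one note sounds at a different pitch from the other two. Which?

Abb

In 12-tone equal temperament, enharmonic equivalents share a pitch class. Gb is pitch class 6; Abb is pitch class 7; F# is pitch class 6.
Gb and F# share pitch class 6, while Abb is pitch class 7.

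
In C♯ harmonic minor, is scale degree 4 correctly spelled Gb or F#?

Each scale degree takes a distinct letter name. Degree 4 of a scale on C must use the letter F.
F# and Gb are enharmonically the same pitch, but only F# uses the letter F, so it is the correct spelling here.

F#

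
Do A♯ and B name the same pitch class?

Two spellings are enharmonically equivalent only if they share a pitch class.
Here A# → 10, B → 11; 10 ≠ 11, so they are not.

No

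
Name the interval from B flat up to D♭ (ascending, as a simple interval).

minor third

The letter names run B→D, a span of 2 letter steps, so the interval is some kind of third.
Bb to Db is 3 semitones. A major third is 4, so 3 makes it minor.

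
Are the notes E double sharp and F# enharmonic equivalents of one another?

Yes

E## = pitch class 6 and F# = pitch class 6 — the same pitch class, so they are enharmonic equivalents.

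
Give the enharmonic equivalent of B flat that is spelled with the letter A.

A#

Bb is pitch class 10. The letter A alone is pitch class 9.
To reach pitch class 10 from A requires an offset of +1 semitone, i.e. sharp: A#.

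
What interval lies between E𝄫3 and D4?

Counting letters E–F–G–A–B–C–D gives a seventh.
Ebb→D = 12 semitones, 1 wider than the major seventh (11), so augmented.

augmented seventh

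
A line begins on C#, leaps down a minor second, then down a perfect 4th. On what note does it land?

A minor second down from C# is B# (letter B, 1 semitone down).
A perfect fourth down from B# is F## (letter F, 5 semitones down).

F##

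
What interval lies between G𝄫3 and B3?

doubly augmented third

The letter names run G→B, a span of 2 letter steps, so the interval is some kind of third.
Gbb to B is 6 semitones. A major third is 4, so 6 makes it doubly augmented.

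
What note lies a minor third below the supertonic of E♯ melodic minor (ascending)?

D##

The supertonic of E# melodic minor (ascending) is F##.
A minor third (3 semitones) below F## lands on the letter D, giving D##.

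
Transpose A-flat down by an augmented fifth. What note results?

Dbb

A down a perfect fifth is D, so the target letter is D.
From Ab, an augmented fifth is 8 semitones down: Dbb.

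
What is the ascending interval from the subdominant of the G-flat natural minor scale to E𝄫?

minor third

The subdominant of Gb natural minor is Cb.
Cb up to Ebb: letters C→E make it a third; 3 semitones makes it minor.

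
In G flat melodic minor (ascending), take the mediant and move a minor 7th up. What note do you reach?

The mediant of Gb melodic minor (ascending) is Bbb.
A minor seventh (10 semitones) above Bbb lands on the letter A, giving Abb.

Abb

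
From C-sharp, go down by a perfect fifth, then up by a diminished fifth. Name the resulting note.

A perfect fifth down from C# is F# (letter F, 7 semitones down).
A diminished fifth up from F# is C (letter C, 6 semitones up).

C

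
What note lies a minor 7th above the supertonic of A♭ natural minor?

Ab

The supertonic of Ab natural minor is Bb.
A minor seventh (10 semitones) above Bb lands on the letter A, giving Ab.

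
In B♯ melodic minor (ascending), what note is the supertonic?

C##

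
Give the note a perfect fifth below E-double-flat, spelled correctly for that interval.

Abb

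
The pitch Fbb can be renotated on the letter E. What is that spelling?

Plain E sits 1 semitone above Fbb, so on the letter E the same pitch needs a flat: Eb.

Eb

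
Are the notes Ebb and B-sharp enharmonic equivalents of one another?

Ebb is pitch class 2; B# is pitch class 0.
The pitch classes differ (2 vs. 0), so they are not enharmonic equivalents.

No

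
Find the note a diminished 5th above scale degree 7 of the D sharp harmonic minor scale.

Scale degree 7 of D# harmonic minor is C##.
A diminished fifth (6 semitones) above C## lands on the letter G, giving G#.

G#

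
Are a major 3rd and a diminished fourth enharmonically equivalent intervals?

Yes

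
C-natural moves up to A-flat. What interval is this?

Counting letters C–D–E–F–G–A gives a sixth.
C→Ab = 8 semitones, 1 narrower than the major sixth (9), so minor.

minor sixth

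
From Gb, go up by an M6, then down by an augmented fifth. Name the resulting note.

Abb

A major sixth up from Gb is Eb (letter E, 9 semitones up).
An augmented fifth down from Eb is Abb (letter A, 8 semitones down).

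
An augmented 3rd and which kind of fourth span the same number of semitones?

An augmented third spans 5 semitones.
A fourth spanning 5 semitones is perfect (the perfect fourth is 5).

perfect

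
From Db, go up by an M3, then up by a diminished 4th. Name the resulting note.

Bbb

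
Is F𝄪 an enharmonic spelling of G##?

No

F## is pitch class 7; G## is pitch class 9.
The pitch classes differ (7 vs. 9), so they are not enharmonic equivalents.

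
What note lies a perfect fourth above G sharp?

C#

A fourth above G lands on the letter C.
A perfect fourth spans 5 semitones, so G# moves to pitch class 1. On the letter C that is C#.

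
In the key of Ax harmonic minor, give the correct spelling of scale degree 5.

E##

Degree 5 takes the letter 4 steps above A, which is E.
In harmonic minor, degree 5 sits 7 semitones above the tonic. A## + 7 semitones is pitch class 6, spelled on E as E##.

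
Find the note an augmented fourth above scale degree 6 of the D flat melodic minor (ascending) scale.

E

Scale degree 6 of Db melodic minor (ascending) is Bb.
An augmented fourth (6 semitones) above Bb lands on the letter E, giving E.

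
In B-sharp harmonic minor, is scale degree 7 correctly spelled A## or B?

Each scale degree takes a distinct letter name. Degree 7 of a scale on B must use the letter A.
A## and B are enharmonically the same pitch, but only A## uses the letter A, so it is the correct spelling here.

A##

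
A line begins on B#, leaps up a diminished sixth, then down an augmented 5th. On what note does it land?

Cb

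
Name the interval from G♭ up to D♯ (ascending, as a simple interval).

Counting letters G–A–B–C–D gives a fifth.
Gb→D# = 9 semitones, 2 wider than the perfect fifth (7), so doubly augmented.

doubly augmented fifth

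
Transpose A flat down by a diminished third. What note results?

A third below A lands on the letter F.
A diminished third spans 2 semitones, so Ab moves to pitch class 6. On the letter F that is F#.

F#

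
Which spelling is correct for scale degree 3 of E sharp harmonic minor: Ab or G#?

G#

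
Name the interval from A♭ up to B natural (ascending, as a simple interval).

The letter names run A→B, a span of 1 letter step, so the interval is some kind of second.
Ab to B is 3 semitones. A major second is 2, so 3 makes it augmented.

augmented second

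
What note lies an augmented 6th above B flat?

G#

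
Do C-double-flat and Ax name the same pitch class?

No

Two spellings are enharmonically equivalent only if they share a pitch class.
Here Cbb → 10, A## → 11; 10 ≠ 11, so they are not.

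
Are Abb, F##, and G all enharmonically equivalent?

Yes

Abb is pitch class 7; F## is pitch class 7; G is pitch class 7.
All spellings map to pitch class 7, so they are enharmonically equivalent.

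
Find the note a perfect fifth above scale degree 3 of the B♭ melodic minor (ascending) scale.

Scale degree 3 of Bb melodic minor (ascending) is Db.
A perfect fifth (7 semitones) above Db lands on the letter A, giving Ab.

Ab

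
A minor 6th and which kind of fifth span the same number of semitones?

augmented

A minor sixth spans 8 semitones.
A fifth spanning 8 semitones is augmented (the perfect fifth is 7).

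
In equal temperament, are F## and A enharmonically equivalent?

No

Two spellings are enharmonically equivalent only if they share a pitch class.
Here F## → 7, A → 9; 7 ≠ 9, so they are not.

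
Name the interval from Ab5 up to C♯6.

The letter names run A→C, a span of 2 letter steps, so the interval is some kind of third.
Ab to C# is 5 semitones. A major third is 4, so 5 makes it augmented.

augmented third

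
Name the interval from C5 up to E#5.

The letter names run C→E, a span of 2 letter steps, so the interval is some kind of third.
C to E# is 5 semitones. A major third is 4, so 5 makes it augmented.

augmented third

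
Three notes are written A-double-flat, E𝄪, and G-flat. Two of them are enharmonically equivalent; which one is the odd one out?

Abb

In 12-tone equal temperament, enharmonic equivalents share a pitch class. Abb is pitch class 7; E## is pitch class 6; Gb is pitch class 6.
E## and Gb share pitch class 6, while Abb is pitch class 7.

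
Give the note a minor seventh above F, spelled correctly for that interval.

Eb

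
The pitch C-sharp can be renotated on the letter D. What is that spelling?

Db

Plain D sits 1 semitone above C#, so on the letter D the same pitch needs a flat: Db.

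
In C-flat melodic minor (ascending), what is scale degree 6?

Ab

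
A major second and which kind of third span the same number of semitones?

diminished

A major second spans 2 semitones.
A third spanning 2 semitones is diminished (the major third is 4).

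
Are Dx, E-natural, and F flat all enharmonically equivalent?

Yes

D## = pitch class 4 and E = pitch class 4 and Fb = pitch class 4 — the same pitch class, so they are enharmonic equivalents.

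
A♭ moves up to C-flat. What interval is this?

The letter names run A→C, a span of 2 letter steps, so the interval is some kind of third.
Ab to Cb is 3 semitones. A major third is 4, so 3 makes it minor.

minor third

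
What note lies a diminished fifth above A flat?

A fifth above A lands on the letter E.
A diminished fifth spans 6 semitones, so Ab moves to pitch class 2. On the letter E that is Ebb.

Ebb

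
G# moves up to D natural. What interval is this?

diminished fifth

Counting letters G–A–B–C–D gives a fifth.
G#→D = 6 semitones, 1 narrower than the perfect fifth (7), so diminished.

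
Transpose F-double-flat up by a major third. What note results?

Abb

F up a major third is A, so the target letter is A.
From Fbb, a major third is 4 semitones up: Abb.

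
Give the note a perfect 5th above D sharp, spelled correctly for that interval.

A#

D up a perfect fifth is A, so the target letter is A.
From D#, a perfect fifth is 7 semitones up: A#.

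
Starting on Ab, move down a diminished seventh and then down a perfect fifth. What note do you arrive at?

E

A diminished seventh down from Ab is B (letter B, 9 semitones down).
A perfect fifth down from B is E (letter E, 7 semitones down).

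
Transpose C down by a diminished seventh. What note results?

D#

A seventh below C lands on the letter D.
A diminished seventh spans 9 semitones, so C moves to pitch class 3. On the letter D that is D#.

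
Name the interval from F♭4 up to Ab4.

major third

Counting letters F–G–A gives a third.
Fb→Ab = 4 semitones, exactly the major third.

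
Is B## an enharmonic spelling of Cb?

No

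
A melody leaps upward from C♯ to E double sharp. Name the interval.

augmented third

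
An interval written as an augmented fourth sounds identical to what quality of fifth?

An augmented fourth spans 6 semitones.
A fifth spanning 6 semitones is diminished (the perfect fifth is 7).

diminished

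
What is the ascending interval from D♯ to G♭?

doubly diminished fourth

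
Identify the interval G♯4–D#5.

Counting letters G–A–B–C–D gives a fifth.
G#→D# = 7 semitones, exactly the perfect fifth.

perfect fifth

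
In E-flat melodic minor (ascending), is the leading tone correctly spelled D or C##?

Each scale degree takes a distinct letter name. Degree 7 of a scale on E must use the letter D.
D and C## are enharmonically the same pitch, but only D uses the letter D, so it is the correct spelling here.

D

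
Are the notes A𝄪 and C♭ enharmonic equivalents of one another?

A## is pitch class 11; Cb is pitch class 11.
All spellings map to pitch class 11, so they are enharmonically equivalent.

Yes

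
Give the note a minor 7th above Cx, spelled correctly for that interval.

B#

C up a major seventh is B, so the target letter is B.
From C##, a minor seventh is 10 semitones up: B#.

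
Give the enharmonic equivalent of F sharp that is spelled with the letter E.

E##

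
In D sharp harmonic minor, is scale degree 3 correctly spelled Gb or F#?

Each scale degree takes a distinct letter name. Degree 3 of a scale on D must use the letter F.
F# and Gb are enharmonically the same pitch, but only F# uses the letter F, so it is the correct spelling here.

F#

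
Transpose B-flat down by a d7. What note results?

B down a major seventh is C, so the target letter is C.
From Bb, a diminished seventh is 9 semitones down: C#.

C#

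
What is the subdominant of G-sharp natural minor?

C#

Degree 4 takes the letter 3 steps above G, which is C.
In natural minor, degree 4 sits 5 semitones above the tonic. G# + 5 semitones is pitch class 1, spelled on C as C#.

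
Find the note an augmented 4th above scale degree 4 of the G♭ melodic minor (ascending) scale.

Scale degree 4 of Gb melodic minor (ascending) is Cb.
An augmented fourth (6 semitones) above Cb lands on the letter F, giving F.

F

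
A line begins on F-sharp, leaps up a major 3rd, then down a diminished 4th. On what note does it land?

A major third up from F# is A# (letter A, 4 semitones up).
A diminished fourth down from A# is E## (letter E, 4 semitones down).

E##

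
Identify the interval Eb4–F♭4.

minor second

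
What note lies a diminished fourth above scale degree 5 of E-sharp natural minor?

E

Scale degree 5 of E# natural minor is B#.
A diminished fourth (4 semitones) above B# lands on the letter E, giving E.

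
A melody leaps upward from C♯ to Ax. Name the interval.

augmented sixth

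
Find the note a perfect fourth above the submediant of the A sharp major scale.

B#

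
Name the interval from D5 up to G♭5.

Counting letters D–E–F–G gives a fourth.
D→Gb = 4 semitones, 1 narrower than the perfect fourth (5), so diminished.

diminished fourth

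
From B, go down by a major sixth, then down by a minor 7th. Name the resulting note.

A major sixth down from B is D (letter D, 9 semitones down).
A minor seventh down from D is E (letter E, 10 semitones down).

E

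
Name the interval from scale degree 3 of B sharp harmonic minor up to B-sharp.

major sixth

Scale degree 3 of B# harmonic minor is D#.
D# up to B#: letters D→B make it a sixth; 9 semitones makes it major.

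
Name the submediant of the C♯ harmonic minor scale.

A

Degree 6 takes the letter 5 steps above C, which is A.
In harmonic minor, degree 6 sits 8 semitones above the tonic. C# + 8 semitones is pitch class 9, spelled on A as A.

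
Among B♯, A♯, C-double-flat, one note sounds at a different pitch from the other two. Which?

In 12-tone equal temperament, enharmonic equivalents share a pitch class. B# is pitch class 0; A# is pitch class 10; Cbb is pitch class 10.
A# and Cbb share pitch class 10, while B# is pitch class 0.

B#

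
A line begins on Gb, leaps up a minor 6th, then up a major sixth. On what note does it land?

A minor sixth up from Gb is Ebb (letter E, 8 semitones up).
A major sixth up from Ebb is Cb (letter C, 9 semitones up).

Cb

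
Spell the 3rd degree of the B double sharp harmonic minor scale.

D##

Degree 3 takes the letter 2 steps above B, which is D.
In harmonic minor, degree 3 sits 3 semitones above the tonic. B## + 3 semitones is pitch class 4, spelled on D as D##.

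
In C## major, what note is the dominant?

Degree 5 takes the letter 4 steps above C, which is G.
In major, degree 5 sits 7 semitones above the tonic. C## + 7 semitones is pitch class 9, spelled on G as G##.

G##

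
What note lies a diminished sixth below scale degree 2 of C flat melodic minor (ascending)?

F#

Scale degree 2 of Cb melodic minor (ascending) is Db.
A diminished sixth (7 semitones) below Db lands on the letter F, giving F#.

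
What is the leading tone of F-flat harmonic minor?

Degree 7 takes the letter 6 steps above F, which is E.
In harmonic minor, degree 7 sits 11 semitones above the tonic. Fb + 11 semitones is pitch class 3, spelled on E as Eb.

Eb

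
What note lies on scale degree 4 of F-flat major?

Degree 4 takes the letter 3 steps above F, which is B.
In major, degree 4 sits 5 semitones above the tonic. Fb + 5 semitones is pitch class 9, spelled on B as Bbb.

Bbb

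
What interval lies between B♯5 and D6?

diminished third

Counting letters B–C–D gives a third.
B#→D = 2 semitones, 2 narrower than the major third (4), so diminished.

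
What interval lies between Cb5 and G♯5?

doubly augmented fifth

The letter names run C→G, a span of 4 letter steps, so the interval is some kind of fifth.
Cb to G# is 9 semitones. A perfect fifth is 7, so 9 makes it doubly augmented.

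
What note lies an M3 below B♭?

Gb

B down a major third is G, so the target letter is G.
From Bb, a major third is 4 semitones down: Gb.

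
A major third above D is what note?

A third above D lands on the letter F.
A major third spans 4 semitones, so D moves to pitch class 6. On the letter F that is F#.

F#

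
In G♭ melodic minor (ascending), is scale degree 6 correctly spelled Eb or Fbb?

Eb

Each scale degree takes a distinct letter name. Degree 6 of a scale on G must use the letter E.
Eb and Fbb are enharmonically the same pitch, but only Eb uses the letter E, so it is the correct spelling here.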